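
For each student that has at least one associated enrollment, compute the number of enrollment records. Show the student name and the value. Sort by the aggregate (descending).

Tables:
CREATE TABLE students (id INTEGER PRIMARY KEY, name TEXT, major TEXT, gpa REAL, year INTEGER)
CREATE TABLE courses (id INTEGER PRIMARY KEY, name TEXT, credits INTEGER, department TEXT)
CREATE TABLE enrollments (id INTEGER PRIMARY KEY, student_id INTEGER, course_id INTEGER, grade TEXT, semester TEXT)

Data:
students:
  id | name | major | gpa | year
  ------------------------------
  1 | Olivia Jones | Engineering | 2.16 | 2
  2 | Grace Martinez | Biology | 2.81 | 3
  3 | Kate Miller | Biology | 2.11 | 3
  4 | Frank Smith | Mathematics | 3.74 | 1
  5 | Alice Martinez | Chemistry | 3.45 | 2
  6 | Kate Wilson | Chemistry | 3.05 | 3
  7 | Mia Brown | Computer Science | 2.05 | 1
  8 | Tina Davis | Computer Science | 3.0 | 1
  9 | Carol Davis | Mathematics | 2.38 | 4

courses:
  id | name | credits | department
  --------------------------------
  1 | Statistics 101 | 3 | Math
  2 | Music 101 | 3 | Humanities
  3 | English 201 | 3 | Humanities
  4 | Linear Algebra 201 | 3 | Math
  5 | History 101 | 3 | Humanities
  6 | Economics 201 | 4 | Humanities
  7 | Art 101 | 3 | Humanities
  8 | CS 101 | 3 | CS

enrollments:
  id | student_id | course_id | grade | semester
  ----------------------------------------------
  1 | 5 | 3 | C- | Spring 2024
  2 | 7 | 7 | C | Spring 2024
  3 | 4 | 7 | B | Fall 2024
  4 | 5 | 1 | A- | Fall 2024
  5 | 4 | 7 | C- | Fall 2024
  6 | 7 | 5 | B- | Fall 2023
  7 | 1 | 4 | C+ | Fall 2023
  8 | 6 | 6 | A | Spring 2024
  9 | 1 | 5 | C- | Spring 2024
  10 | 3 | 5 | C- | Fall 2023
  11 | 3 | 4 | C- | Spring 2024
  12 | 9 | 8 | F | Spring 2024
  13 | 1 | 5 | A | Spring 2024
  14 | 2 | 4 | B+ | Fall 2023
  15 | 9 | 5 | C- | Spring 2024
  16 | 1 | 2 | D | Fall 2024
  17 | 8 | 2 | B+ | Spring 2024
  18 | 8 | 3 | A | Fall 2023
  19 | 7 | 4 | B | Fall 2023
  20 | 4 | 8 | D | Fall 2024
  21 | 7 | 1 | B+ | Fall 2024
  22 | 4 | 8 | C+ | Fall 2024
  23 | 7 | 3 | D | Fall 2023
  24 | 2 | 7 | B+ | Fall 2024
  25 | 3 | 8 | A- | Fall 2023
SELECT p.name, COUNT(*) AS n FROM enrollments c JOIN students p ON c.student_id = p.id GROUP BY p.id, p.name ORDER BY n DESC

Execution result:
name | n
Mia Brown | 5
Olivia Jones | 4
Frank Smith | 4
Kate Miller | 3
Grace Martinez | 2
Alice Martinez | 2
Tina Davis | 2
Carol Davis | 2
Kate Wilson | 1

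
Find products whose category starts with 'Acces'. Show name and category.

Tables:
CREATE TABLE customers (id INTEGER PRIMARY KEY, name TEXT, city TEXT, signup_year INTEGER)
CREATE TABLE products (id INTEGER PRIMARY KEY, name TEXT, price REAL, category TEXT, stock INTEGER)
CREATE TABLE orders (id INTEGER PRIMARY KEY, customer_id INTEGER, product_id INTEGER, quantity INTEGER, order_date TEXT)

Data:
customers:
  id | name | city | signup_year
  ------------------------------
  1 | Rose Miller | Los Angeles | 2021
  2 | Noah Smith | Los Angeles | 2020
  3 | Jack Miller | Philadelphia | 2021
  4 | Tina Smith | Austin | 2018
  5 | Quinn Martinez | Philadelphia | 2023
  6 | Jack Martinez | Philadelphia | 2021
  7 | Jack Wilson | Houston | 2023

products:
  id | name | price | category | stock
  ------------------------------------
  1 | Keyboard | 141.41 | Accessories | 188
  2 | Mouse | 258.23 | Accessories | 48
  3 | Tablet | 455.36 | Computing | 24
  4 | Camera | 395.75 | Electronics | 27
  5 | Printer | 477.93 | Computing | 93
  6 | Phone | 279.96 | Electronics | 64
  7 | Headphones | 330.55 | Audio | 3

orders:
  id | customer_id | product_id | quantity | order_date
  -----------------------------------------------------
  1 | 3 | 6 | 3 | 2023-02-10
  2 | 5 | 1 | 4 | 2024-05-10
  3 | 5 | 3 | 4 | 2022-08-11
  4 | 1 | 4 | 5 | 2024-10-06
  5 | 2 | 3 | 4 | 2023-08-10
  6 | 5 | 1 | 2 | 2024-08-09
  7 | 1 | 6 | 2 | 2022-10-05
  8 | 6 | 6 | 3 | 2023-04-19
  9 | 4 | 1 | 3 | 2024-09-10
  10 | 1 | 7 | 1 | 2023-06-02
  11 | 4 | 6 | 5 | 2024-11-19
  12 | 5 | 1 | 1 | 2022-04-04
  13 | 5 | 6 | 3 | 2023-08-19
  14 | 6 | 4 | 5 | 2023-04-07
SELECT name, category FROM products WHERE category LIKE 'Acces%'

Execution result:
name | category
Keyboard | Accessories
Mouse | Accessories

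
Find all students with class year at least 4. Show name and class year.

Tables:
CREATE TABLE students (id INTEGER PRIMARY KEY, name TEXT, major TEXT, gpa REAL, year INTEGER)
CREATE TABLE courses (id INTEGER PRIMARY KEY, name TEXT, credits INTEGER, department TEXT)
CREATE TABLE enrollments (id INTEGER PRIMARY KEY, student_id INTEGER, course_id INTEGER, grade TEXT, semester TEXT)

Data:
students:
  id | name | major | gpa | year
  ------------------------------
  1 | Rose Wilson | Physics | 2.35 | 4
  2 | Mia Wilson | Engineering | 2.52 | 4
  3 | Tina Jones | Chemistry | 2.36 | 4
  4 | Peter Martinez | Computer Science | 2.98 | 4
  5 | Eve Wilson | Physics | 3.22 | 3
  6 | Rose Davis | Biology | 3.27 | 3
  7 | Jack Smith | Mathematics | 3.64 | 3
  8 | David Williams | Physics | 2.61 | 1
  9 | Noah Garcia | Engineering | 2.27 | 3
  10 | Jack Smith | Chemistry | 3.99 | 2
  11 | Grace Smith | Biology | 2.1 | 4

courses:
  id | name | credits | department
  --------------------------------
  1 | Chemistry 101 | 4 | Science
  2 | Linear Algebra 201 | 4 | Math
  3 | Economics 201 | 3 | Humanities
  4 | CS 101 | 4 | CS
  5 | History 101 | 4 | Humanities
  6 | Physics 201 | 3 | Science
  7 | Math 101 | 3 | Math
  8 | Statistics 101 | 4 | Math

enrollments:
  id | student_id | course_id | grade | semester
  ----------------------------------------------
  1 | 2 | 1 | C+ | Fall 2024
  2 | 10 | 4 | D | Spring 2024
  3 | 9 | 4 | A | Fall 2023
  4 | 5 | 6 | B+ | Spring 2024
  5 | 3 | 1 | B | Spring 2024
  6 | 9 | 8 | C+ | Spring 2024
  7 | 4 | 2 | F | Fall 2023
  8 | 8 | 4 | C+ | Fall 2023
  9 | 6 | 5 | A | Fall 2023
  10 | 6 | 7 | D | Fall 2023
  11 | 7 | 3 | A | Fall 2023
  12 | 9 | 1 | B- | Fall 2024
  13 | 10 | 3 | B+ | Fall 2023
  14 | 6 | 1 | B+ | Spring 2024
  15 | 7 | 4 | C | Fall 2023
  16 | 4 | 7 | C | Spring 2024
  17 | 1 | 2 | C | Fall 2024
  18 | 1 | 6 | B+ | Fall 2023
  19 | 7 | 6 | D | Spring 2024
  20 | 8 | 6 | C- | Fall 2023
SELECT name, year FROM students WHERE year >= 4

Execution result:
name | year
Rose Wilson | 4
Mia Wilson | 4
Tina Jones | 4
Peter Martinez | 4
Grace Smith | 4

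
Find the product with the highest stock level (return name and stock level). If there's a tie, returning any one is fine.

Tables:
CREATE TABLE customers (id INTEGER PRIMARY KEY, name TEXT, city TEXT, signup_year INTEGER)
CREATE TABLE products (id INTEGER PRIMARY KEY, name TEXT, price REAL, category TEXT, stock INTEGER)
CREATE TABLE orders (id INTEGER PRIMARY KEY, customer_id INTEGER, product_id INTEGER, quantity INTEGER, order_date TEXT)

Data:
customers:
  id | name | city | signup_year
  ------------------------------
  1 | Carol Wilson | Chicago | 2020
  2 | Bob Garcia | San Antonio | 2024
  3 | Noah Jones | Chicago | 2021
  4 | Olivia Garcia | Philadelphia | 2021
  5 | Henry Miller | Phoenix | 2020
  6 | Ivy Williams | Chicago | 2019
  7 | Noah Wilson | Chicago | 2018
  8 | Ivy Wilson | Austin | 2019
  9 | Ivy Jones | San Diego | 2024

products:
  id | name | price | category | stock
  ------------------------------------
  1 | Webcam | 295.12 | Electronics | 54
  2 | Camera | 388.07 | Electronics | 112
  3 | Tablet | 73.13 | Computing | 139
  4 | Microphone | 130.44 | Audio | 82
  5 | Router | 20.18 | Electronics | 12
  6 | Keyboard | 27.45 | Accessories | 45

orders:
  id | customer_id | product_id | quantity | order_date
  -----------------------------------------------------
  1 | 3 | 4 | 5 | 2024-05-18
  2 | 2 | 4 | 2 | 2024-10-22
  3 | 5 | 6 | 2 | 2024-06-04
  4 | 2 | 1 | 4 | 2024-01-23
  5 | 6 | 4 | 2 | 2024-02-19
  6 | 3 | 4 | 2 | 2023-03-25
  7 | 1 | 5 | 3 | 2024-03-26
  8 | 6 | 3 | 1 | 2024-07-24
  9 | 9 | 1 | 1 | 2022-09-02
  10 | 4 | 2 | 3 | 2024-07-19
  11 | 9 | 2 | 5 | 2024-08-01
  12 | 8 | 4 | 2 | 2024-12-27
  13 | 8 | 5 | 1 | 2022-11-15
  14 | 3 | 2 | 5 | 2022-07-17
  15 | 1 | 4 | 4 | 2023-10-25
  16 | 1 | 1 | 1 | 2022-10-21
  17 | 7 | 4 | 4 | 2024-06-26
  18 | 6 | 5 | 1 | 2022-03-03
SELECT name, stock FROM products ORDER BY stock DESC LIMIT 1

Execution result:
name | stock
Tablet | 139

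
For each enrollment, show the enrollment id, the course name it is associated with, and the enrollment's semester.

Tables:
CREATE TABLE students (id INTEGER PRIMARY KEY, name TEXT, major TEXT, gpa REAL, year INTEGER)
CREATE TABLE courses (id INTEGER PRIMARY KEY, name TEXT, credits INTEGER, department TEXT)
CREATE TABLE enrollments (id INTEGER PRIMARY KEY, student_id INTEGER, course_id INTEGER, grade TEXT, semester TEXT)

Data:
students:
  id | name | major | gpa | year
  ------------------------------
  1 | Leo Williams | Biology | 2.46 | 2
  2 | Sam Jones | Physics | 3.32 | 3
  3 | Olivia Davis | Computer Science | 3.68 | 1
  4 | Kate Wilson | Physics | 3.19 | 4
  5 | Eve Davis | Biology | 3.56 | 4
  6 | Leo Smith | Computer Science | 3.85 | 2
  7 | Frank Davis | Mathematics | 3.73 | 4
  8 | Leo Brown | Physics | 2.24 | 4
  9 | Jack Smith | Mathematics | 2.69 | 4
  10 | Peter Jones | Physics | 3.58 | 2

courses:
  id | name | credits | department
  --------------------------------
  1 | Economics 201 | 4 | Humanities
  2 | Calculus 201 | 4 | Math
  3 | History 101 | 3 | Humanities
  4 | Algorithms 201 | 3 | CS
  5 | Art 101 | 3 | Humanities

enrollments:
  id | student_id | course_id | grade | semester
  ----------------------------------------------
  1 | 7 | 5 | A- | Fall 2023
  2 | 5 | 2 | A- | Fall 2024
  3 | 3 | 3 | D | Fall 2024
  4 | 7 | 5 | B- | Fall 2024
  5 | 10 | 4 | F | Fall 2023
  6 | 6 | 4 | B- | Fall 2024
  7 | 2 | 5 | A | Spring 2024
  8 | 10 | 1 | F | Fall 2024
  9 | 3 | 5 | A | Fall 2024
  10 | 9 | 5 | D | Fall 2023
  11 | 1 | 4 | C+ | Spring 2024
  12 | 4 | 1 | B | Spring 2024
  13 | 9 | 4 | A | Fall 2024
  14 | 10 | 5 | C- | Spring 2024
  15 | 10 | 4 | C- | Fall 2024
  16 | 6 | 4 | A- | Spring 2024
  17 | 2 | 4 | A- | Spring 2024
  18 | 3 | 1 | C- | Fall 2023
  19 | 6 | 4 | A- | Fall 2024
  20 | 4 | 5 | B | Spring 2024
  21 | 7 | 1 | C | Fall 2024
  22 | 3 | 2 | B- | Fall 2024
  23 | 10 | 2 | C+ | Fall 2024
SELECT c.id, p.name AS course, c.semester FROM enrollments c JOIN courses p ON c.course_id = p.id

Execution result:
id | course | semester
1 | Art 101 | Fall 2023
2 | Calculus 201 | Fall 2024
3 | History 101 | Fall 2024
4 | Art 101 | Fall 2024
5 | Algorithms 201 | Fall 2023
6 | Algorithms 201 | Fall 2024
7 | Art 101 | Spring 2024
8 | Economics 201 | Fall 2024
9 | Art 101 | Fall 2024
10 | Art 101 | Fall 2023
11 | Algorithms 201 | Spring 2024
12 | Economics 201 | Spring 2024
13 | Algorithms 201 | Fall 2024
14 | Art 101 | Spring 2024
15 | Algorithms 201 | Fall 2024
16 | Algorithms 201 | Spring 2024
17 | Algorithms 201 | Spring 2024
18 | Economics 201 | Fall 2023
19 | Algorithms 201 | Fall 2024
20 | Art 101 | Spring 2024
21 | Economics 201 | Fall 2024
22 | Calculus 201 | Fall 2024
23 | Calculus 201 | Fall 2024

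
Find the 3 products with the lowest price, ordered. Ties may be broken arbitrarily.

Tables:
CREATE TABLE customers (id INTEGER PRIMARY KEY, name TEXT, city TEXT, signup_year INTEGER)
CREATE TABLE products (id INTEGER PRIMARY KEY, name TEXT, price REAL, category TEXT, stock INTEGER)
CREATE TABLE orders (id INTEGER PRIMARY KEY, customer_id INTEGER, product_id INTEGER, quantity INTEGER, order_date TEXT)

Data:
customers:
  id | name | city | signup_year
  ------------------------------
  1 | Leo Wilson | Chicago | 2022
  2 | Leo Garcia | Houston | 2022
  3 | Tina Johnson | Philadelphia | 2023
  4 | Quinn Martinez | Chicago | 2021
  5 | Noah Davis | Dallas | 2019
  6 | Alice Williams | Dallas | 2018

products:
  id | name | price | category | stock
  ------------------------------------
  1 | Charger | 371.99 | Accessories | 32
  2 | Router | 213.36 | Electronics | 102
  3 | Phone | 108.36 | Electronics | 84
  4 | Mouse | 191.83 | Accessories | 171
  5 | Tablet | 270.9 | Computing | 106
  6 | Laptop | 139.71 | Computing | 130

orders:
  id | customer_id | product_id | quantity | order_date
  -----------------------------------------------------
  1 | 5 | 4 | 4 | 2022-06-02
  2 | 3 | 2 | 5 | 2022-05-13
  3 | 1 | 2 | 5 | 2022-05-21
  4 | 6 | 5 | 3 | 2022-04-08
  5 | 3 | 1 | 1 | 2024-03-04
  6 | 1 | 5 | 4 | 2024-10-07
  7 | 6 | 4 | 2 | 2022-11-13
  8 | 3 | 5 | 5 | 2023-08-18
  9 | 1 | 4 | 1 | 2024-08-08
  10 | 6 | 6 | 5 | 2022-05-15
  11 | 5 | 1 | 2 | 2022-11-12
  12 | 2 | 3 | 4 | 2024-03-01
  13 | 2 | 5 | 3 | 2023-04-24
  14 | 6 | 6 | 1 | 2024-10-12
SELECT name, price FROM products ORDER BY price ASC LIMIT 3

Execution result:
name | price
Phone | 108.36
Laptop | 139.71
Mouse | 191.83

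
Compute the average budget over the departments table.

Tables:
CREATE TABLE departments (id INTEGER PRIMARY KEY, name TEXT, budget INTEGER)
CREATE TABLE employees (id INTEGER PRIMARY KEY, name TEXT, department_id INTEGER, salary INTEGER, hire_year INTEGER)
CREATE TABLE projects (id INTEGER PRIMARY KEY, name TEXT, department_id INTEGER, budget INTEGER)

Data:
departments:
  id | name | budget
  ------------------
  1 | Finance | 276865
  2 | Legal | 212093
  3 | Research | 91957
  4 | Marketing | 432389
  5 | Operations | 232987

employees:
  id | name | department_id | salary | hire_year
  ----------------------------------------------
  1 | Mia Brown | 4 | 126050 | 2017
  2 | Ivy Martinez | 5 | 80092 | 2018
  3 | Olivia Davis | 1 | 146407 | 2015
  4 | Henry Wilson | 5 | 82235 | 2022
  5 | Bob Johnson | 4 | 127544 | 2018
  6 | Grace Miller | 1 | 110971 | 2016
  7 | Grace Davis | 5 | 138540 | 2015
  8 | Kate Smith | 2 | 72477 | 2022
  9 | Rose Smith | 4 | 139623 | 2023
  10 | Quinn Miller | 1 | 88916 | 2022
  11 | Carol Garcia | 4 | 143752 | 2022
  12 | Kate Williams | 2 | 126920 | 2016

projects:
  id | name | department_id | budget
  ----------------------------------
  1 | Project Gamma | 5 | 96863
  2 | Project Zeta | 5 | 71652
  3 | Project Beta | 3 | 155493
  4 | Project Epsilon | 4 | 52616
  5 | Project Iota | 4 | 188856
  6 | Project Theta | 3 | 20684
SELECT AVG(budget) FROM departments

Execution result:
249258.20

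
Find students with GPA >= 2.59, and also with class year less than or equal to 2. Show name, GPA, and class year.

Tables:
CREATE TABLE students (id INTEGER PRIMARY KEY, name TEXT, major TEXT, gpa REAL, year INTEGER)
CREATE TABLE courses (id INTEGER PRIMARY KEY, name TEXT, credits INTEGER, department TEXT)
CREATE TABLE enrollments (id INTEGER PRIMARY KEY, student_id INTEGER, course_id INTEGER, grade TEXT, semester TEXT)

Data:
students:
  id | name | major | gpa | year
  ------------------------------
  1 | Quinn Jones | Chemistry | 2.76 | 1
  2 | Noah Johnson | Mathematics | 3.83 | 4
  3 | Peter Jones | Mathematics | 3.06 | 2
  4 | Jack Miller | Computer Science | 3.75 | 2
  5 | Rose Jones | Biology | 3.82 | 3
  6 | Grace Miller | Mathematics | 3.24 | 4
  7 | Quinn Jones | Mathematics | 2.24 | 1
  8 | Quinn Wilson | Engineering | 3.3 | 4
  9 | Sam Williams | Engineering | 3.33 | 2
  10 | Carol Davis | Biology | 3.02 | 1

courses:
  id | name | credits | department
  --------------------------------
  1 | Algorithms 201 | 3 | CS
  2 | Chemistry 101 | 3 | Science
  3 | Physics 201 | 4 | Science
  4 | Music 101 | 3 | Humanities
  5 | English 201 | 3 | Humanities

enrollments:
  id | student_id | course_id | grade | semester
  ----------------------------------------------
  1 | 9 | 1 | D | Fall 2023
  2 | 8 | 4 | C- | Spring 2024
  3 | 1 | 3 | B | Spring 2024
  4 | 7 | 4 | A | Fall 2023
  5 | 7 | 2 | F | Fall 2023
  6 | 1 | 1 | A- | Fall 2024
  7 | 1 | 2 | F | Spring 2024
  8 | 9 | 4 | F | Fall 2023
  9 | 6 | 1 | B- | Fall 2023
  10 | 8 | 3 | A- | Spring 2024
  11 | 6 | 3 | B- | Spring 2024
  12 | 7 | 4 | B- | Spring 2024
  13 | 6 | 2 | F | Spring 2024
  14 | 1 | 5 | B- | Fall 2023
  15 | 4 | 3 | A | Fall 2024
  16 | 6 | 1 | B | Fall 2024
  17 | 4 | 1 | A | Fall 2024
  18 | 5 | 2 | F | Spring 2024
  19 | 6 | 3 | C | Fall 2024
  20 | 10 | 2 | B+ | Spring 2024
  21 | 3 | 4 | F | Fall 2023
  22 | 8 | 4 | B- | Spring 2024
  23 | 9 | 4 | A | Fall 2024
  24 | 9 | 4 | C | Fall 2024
SELECT name, gpa, year FROM students WHERE gpa >= 2.59 AND year <= 2

Execution result:
name | gpa | year
Quinn Jones | 2.76 | 1
Peter Jones | 3.06 | 2
Jack Miller | 3.75 | 2
Sam Williams | 3.33 | 2
Carol Davis | 3.02 | 1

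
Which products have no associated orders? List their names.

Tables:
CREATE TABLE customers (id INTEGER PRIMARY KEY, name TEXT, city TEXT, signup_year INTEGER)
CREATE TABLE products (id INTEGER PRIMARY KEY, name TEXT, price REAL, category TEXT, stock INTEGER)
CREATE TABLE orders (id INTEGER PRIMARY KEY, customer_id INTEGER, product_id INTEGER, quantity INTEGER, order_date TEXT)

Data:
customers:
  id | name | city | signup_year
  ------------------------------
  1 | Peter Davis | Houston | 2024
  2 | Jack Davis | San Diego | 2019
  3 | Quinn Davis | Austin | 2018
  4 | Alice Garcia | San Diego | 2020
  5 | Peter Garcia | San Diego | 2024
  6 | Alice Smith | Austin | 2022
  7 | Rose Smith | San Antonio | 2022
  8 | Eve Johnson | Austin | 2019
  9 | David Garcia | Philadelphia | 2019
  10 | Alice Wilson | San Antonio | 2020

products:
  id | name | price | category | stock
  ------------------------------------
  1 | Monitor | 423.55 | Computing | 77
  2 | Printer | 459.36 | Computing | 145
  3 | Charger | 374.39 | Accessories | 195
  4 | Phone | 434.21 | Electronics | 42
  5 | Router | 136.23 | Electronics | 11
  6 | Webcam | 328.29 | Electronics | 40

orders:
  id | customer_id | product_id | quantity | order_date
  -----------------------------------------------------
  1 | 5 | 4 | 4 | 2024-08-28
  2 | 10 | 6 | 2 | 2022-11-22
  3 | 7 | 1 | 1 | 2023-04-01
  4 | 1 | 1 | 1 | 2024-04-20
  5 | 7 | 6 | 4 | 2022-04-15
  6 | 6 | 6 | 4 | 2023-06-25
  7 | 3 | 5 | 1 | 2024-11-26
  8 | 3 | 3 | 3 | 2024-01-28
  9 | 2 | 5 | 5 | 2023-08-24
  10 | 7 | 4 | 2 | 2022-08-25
SELECT p.name FROM products p LEFT JOIN orders c ON c.product_id = p.id WHERE c.id IS NULL

Execution result:
Printer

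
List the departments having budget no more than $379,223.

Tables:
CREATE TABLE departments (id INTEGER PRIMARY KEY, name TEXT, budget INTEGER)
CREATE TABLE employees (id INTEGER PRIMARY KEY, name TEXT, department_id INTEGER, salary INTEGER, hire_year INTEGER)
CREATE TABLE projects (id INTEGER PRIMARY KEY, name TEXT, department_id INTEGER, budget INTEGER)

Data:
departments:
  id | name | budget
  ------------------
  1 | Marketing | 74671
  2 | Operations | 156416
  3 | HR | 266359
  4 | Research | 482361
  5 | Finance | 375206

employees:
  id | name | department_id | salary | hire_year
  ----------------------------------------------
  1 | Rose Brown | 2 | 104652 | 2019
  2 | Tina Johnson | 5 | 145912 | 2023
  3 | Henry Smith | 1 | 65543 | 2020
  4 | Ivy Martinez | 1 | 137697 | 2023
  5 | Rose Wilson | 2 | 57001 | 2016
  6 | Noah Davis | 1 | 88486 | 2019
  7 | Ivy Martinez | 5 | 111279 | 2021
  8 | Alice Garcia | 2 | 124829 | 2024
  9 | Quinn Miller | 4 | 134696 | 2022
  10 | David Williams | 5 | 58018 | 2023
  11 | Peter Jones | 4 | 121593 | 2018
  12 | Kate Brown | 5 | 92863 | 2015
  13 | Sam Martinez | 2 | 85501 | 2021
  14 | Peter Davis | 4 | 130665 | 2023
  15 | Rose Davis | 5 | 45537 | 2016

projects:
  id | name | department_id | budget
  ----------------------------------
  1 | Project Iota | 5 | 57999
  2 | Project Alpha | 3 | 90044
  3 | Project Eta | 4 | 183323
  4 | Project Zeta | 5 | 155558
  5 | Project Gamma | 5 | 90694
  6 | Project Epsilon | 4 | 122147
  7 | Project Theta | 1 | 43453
SELECT name, budget FROM departments WHERE budget <= 379223

Execution result:
name | budget
Marketing | 74671
Operations | 156416
HR | 266359
Finance | 375206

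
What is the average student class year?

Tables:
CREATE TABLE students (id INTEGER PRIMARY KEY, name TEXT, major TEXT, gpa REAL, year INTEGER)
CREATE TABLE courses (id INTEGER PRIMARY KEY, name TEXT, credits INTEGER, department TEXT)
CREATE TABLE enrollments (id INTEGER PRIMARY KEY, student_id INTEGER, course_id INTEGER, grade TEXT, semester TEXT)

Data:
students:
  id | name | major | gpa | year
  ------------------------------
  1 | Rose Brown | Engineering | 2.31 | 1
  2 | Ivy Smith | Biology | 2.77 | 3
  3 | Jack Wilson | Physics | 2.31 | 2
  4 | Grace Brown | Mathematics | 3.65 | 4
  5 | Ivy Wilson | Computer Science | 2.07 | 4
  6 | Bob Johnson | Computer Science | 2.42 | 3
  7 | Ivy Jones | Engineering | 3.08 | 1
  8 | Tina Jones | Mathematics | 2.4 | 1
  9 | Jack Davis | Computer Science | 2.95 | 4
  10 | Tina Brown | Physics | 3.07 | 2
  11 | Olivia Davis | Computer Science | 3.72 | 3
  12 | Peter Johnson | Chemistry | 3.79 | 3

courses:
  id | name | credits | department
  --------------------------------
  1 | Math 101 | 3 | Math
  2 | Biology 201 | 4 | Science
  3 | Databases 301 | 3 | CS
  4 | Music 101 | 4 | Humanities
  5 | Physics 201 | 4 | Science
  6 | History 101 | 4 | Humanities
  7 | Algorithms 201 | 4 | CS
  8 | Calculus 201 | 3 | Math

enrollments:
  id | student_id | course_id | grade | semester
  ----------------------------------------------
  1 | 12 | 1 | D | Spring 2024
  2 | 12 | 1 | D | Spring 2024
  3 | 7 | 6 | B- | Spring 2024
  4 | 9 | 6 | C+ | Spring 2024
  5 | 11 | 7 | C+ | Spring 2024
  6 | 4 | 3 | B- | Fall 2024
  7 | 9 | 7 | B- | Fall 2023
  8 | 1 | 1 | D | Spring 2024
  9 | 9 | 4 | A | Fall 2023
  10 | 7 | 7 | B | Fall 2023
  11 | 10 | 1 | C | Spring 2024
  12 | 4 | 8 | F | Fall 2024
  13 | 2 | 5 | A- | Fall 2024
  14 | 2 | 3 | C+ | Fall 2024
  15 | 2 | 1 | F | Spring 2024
SELECT AVG(year) FROM students

Execution result:
2.58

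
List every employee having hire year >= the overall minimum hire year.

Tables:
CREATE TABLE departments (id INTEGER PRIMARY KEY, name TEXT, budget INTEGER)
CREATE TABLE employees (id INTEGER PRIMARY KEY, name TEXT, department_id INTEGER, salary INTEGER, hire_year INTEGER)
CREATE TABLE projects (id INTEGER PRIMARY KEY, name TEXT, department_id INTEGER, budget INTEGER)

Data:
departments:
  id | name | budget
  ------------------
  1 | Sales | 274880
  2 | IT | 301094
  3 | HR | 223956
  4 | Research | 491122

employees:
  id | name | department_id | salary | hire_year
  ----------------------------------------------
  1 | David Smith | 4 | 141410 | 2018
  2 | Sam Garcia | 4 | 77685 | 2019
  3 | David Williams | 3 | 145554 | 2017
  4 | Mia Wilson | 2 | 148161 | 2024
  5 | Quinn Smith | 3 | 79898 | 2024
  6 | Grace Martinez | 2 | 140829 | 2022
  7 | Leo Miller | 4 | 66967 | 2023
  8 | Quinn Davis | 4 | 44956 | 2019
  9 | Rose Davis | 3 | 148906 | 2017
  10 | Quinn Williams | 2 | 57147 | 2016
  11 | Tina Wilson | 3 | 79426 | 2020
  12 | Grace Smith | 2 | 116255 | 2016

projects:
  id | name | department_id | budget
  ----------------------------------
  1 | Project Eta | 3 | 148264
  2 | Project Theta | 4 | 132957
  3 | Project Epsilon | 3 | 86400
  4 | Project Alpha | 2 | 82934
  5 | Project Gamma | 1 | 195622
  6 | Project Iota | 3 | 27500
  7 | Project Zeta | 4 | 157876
SELECT name, hire_year FROM employees WHERE hire_year >= (SELECT MIN(hire_year) FROM employees)

Execution result:
name | hire_year
David Smith | 2018
Sam Garcia | 2019
David Williams | 2017
Mia Wilson | 2024
Quinn Smith | 2024
Grace Martinez | 2022
Leo Miller | 2023
Quinn Davis | 2019
Rose Davis | 2017
Quinn Williams | 2016
Tina Wilson | 2020
Grace Smith | 2016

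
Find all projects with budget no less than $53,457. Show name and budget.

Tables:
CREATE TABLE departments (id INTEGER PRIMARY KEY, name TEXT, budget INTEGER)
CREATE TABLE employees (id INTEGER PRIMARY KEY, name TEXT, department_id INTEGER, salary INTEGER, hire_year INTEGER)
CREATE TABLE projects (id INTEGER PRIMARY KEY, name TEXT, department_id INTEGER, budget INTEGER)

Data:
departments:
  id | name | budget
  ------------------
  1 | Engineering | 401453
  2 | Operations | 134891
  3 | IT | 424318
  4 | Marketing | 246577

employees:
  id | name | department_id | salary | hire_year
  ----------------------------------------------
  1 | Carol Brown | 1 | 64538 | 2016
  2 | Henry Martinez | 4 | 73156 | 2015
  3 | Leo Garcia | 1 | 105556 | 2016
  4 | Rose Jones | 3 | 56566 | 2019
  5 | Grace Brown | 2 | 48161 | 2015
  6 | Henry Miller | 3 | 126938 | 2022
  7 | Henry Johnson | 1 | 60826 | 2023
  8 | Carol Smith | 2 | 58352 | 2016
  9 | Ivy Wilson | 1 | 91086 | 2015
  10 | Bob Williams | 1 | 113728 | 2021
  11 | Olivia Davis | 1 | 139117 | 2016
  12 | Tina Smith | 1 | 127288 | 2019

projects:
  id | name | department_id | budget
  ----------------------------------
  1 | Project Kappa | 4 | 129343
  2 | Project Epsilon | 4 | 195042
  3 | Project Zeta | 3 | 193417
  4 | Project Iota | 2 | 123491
SELECT name, budget FROM projects WHERE budget >= 53457

Execution result:
name | budget
Project Kappa | 129343
Project Epsilon | 195042
Project Zeta | 193417
Project Iota | 123491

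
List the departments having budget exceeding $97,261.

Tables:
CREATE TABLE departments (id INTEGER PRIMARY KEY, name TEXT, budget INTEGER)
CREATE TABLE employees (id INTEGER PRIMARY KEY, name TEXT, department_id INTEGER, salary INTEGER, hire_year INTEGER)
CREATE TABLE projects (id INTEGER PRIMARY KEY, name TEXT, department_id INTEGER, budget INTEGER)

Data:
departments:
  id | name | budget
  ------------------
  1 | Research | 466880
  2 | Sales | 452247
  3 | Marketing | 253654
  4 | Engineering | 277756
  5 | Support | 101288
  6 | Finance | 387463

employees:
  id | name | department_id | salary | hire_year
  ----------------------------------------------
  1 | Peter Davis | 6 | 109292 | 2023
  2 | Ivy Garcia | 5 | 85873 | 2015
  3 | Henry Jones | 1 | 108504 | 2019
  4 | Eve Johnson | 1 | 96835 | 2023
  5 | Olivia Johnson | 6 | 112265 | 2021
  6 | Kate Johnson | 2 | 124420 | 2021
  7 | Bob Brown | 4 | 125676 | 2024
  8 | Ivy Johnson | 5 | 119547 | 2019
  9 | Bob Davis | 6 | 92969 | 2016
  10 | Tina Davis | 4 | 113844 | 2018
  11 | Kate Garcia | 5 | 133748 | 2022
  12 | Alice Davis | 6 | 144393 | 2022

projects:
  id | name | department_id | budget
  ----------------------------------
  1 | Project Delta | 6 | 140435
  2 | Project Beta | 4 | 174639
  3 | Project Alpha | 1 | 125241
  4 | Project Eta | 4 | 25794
SELECT name, budget FROM departments WHERE budget > 97261

Execution result:
name | budget
Research | 466880
Sales | 452247
Marketing | 253654
Engineering | 277756
Support | 101288
Finance | 387463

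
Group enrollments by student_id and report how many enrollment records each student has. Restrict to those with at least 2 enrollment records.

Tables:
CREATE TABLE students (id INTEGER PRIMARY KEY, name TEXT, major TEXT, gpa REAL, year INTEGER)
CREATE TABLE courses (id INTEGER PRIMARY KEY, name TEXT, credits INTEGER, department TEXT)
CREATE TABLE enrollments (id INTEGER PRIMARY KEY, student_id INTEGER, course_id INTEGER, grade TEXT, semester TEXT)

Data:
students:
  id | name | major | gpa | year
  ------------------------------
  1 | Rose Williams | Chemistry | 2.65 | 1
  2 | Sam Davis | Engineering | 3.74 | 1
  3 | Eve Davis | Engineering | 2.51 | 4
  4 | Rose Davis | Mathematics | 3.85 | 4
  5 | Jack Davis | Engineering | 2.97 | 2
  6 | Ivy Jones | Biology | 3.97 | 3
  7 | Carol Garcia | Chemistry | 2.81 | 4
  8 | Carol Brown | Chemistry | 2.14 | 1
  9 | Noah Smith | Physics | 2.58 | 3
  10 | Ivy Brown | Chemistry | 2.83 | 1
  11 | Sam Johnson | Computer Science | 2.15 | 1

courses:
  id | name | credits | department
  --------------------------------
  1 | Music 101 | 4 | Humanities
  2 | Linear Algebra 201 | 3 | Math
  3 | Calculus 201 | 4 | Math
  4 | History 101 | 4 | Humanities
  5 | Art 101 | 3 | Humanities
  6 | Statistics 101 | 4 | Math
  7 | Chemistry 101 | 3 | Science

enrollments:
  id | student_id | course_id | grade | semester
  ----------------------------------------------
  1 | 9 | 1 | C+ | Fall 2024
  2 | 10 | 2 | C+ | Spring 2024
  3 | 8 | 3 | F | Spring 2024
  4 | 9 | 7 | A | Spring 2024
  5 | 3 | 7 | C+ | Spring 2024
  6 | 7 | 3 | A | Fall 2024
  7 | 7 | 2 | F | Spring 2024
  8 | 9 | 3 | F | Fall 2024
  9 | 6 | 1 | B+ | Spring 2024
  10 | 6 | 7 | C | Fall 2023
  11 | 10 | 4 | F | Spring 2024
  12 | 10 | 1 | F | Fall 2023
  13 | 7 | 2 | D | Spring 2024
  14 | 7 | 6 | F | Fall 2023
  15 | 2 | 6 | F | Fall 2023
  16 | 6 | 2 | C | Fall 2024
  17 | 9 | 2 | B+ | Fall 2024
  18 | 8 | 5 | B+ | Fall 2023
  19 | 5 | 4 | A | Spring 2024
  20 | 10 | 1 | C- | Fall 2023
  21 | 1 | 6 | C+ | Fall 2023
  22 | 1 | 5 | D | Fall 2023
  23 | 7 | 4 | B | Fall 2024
SELECT student_id, COUNT(*) AS enrollment_count FROM enrollments GROUP BY student_id HAVING COUNT(*) >= 2

Execution result:
student_id | enrollment_count
1 | 2
6 | 3
7 | 5
8 | 2
9 | 4
10 | 4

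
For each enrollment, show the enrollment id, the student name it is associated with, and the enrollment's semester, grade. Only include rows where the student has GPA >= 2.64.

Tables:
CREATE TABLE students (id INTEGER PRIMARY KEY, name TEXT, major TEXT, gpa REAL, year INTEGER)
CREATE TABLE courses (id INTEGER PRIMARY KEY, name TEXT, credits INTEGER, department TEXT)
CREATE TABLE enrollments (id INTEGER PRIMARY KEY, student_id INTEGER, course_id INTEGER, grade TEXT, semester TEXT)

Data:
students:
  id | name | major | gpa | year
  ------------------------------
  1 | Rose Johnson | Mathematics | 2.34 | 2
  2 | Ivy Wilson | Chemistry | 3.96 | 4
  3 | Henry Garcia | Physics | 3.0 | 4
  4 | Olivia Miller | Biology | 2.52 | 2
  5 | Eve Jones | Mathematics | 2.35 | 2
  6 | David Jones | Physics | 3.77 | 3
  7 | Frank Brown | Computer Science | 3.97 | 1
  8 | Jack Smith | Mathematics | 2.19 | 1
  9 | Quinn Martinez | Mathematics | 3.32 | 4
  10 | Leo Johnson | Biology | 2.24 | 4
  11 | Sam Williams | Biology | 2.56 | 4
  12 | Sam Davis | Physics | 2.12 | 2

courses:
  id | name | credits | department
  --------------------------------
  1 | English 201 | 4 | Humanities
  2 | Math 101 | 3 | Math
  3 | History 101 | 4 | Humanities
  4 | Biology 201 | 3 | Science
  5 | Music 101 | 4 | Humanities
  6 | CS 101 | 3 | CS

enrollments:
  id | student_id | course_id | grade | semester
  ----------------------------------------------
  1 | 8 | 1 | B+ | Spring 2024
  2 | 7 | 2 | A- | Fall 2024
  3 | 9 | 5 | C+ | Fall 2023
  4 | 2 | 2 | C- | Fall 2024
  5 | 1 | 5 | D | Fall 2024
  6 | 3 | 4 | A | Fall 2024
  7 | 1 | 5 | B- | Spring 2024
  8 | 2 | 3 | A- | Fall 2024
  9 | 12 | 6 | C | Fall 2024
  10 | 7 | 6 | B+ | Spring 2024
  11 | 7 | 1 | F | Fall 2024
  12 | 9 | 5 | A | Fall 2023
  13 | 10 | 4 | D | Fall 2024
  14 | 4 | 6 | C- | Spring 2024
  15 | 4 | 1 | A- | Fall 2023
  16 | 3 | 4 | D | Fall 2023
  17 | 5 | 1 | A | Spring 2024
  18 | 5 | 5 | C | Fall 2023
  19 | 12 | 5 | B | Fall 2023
SELECT c.id, p.name AS student, c.semester, c.grade FROM enrollments c JOIN students p ON c.student_id = p.id WHERE p.gpa >= 2.64

Execution result:
id | student | semester | grade
2 | Frank Brown | Fall 2024 | A-
3 | Quinn Martinez | Fall 2023 | C+
4 | Ivy Wilson | Fall 2024 | C-
6 | Henry Garcia | Fall 2024 | A
8 | Ivy Wilson | Fall 2024 | A-
10 | Frank Brown | Spring 2024 | B+
11 | Frank Brown | Fall 2024 | F
12 | Quinn Martinez | Fall 2023 | A
16 | Henry Garcia | Fall 2023 | D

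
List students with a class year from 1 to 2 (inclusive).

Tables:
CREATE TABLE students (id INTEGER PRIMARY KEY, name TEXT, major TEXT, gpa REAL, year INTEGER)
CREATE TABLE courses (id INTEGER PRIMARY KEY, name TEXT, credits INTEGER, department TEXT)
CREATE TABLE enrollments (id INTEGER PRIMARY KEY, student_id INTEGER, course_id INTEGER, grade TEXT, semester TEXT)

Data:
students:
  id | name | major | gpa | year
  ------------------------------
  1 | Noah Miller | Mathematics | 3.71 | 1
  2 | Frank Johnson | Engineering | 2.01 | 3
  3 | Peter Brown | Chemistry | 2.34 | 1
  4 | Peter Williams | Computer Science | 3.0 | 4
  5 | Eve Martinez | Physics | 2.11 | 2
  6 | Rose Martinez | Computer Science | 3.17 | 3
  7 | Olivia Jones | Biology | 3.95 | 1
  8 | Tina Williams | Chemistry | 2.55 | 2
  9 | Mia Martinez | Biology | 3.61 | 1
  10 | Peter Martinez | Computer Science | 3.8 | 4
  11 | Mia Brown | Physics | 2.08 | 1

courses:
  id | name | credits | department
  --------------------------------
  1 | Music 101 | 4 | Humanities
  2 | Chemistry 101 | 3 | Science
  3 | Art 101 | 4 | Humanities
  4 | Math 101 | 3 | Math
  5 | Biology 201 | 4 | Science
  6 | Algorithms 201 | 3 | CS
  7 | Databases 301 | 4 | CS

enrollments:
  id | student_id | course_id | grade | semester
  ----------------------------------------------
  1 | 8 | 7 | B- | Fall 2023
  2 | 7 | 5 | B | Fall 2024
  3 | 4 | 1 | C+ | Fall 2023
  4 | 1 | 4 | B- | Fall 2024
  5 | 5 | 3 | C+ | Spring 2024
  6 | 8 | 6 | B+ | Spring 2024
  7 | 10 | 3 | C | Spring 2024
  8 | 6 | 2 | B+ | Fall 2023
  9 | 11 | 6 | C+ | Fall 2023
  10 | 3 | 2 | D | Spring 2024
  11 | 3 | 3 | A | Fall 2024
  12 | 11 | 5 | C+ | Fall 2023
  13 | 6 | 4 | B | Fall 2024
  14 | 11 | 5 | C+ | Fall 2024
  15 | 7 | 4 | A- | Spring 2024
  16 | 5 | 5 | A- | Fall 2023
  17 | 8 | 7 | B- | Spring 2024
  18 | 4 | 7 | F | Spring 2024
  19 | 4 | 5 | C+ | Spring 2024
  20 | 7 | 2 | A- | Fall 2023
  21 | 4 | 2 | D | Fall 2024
SELECT name, year FROM students WHERE year BETWEEN 1 AND 2

Execution result:
name | year
Noah Miller | 1
Peter Brown | 1
Eve Martinez | 2
Olivia Jones | 1
Tina Williams | 2
Mia Martinez | 1
Mia Brown | 1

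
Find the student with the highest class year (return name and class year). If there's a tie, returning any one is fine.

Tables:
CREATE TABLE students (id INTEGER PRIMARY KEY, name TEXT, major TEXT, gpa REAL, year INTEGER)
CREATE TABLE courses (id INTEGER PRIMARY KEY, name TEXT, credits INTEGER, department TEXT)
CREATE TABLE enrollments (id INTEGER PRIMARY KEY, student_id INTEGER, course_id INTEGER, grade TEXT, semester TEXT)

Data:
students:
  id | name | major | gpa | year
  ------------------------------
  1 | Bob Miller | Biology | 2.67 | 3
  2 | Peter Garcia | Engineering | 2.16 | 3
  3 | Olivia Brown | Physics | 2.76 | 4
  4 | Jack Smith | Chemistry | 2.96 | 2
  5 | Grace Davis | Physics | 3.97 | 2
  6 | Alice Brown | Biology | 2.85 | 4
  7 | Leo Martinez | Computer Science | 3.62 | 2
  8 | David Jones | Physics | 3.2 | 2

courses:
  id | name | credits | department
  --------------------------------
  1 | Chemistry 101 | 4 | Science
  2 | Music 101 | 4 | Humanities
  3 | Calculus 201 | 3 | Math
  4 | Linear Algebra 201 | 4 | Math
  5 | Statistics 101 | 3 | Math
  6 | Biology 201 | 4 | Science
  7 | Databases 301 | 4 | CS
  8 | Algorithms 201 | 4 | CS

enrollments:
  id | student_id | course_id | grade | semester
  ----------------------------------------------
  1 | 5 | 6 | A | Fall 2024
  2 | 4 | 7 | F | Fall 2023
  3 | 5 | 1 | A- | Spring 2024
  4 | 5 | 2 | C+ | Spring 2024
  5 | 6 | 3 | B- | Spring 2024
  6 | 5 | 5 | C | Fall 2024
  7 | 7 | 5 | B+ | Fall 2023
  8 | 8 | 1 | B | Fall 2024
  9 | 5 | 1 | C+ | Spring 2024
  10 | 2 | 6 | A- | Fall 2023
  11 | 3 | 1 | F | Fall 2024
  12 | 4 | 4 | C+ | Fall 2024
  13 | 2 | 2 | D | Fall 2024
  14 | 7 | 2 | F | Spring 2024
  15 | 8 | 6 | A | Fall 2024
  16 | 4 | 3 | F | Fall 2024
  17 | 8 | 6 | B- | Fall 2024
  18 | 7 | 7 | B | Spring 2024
SELECT name, year FROM students ORDER BY year DESC LIMIT 1

Execution result:
name | year
Olivia Brown | 4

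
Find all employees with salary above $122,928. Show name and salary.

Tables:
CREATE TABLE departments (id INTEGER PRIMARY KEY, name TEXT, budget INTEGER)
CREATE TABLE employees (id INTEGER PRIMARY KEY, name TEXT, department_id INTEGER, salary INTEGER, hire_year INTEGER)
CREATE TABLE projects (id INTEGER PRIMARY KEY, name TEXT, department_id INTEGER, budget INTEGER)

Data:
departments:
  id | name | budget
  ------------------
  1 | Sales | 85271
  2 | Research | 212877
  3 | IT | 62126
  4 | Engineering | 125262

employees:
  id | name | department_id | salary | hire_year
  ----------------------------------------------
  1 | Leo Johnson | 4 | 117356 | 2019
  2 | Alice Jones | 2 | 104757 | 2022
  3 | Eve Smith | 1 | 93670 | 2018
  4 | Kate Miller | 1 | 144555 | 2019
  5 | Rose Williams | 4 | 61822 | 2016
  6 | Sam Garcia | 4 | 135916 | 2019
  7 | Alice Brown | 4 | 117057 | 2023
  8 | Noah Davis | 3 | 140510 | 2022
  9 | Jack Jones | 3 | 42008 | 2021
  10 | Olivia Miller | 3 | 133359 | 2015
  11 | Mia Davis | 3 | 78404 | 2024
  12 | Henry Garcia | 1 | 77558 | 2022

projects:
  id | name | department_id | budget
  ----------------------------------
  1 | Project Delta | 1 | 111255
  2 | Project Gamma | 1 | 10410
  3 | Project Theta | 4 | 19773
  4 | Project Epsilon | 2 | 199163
SELECT name, salary FROM employees WHERE salary > 122928

Execution result:
name | salary
Kate Miller | 144555
Sam Garcia | 135916
Noah Davis | 140510
Olivia Miller | 133359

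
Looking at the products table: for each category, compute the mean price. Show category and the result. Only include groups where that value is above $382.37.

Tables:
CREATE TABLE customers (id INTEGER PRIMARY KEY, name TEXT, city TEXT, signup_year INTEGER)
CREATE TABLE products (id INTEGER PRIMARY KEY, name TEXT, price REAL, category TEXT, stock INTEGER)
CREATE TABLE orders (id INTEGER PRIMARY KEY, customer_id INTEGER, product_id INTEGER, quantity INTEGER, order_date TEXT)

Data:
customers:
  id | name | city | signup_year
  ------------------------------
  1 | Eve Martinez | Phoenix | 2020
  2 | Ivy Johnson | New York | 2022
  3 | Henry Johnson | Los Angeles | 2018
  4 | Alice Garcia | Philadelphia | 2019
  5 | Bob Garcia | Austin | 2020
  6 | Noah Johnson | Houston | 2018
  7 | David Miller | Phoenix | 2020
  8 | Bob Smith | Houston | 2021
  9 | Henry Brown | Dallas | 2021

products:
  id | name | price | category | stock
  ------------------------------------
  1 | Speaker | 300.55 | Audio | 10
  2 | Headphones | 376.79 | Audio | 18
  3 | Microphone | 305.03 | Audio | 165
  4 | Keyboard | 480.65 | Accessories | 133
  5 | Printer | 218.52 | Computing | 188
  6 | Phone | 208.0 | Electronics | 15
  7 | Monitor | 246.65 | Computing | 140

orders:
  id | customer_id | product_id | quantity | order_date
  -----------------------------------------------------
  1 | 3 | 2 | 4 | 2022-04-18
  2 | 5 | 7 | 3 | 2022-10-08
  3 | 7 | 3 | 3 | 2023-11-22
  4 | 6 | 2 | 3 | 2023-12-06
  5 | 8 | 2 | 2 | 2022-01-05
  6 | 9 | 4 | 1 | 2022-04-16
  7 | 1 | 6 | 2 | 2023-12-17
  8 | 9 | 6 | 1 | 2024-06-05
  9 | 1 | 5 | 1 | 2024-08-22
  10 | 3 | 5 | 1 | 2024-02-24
SELECT category, AVG(price) AS avg_price FROM products GROUP BY category HAVING AVG(price) > 382.37

Execution result:
category | avg_price
Accessories | 480.65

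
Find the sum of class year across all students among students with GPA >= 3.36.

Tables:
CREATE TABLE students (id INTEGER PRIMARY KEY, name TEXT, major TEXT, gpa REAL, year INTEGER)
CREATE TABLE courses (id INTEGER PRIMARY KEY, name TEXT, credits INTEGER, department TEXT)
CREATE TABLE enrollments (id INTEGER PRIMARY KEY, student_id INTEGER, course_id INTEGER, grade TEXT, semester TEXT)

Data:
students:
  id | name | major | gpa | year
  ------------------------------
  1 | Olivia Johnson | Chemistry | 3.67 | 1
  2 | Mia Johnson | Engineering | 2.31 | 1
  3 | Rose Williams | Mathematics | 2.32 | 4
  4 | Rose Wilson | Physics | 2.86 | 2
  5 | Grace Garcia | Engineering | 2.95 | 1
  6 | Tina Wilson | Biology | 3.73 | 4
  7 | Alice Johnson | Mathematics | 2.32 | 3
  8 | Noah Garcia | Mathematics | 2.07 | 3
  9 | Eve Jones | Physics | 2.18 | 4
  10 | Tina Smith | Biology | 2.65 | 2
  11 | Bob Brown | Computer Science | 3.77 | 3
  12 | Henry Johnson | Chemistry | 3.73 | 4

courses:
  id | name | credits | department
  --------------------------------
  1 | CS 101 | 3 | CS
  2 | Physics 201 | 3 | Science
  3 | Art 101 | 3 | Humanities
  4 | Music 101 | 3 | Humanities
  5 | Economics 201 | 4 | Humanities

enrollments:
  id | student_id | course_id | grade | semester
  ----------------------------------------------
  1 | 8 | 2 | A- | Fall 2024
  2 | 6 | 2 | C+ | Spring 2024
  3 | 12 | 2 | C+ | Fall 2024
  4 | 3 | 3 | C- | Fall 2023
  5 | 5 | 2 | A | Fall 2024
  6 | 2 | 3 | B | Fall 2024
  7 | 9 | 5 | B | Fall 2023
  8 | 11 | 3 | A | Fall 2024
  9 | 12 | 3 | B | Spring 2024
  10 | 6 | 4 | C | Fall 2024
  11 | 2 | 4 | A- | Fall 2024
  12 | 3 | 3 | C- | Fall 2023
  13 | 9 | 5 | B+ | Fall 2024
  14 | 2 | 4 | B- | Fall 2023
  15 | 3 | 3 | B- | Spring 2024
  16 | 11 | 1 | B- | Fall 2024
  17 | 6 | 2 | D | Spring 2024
SELECT SUM(year) FROM students WHERE gpa >= 3.36

Execution result:
12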